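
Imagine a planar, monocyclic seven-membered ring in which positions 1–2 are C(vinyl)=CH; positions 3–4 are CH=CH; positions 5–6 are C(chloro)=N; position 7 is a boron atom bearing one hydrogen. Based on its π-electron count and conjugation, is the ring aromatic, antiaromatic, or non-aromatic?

The p orbitals form a continuous loop: each doubly-bonded ring atom is sp² with one p-orbital electron; the doubly-bonded nitrogens are pyridine-type — their lone pairs lie in the ring plane, leaving one electron in the p orbital; the boron has an empty p orbital. The ring is fully conjugated.
Tallying contributions gives 3 × 2 = 6 from the double-bond units + 0 from the BH atom = 6.
Since 6 = 4·1 + 2, the ring meets the 4n+2 criterion.

Aromatic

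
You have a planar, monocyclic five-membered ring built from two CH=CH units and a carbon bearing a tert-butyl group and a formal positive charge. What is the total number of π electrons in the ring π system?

4

All ring atoms are sp² and supply a p orbital to the ring (every atom in a ring double bond is sp² and brings one electron to the p orbital; the carbocation has an empty p orbital); the conjugation is uninterrupted.
Counting π electrons: 2 × 2 = 4 from the double-bond units + 0 from the C(tert-butyl)(+) atom = 4.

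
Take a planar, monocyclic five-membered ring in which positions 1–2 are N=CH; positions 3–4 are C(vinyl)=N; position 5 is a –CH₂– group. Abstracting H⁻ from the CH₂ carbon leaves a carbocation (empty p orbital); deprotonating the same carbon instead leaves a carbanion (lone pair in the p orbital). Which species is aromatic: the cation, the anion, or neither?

In either ion the ring is fully conjugated: every atom, including the new sp² carbon, supplies a p orbital.
Cation: 2 × 2 + 0 = 4 π electrons → 4(1), antiaromatic.
Anion: 2 × 2 + 2 = 6 π electrons → 4(1)+2, aromatic.

The anion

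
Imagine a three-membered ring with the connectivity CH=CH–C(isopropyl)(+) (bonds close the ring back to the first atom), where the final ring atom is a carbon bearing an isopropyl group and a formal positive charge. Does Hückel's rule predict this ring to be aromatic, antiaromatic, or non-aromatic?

All ring atoms are sp² and supply a p orbital to the ring (every atom in a ring double bond is sp² and brings one electron to the p orbital; the carbocation has an empty p orbital); the conjugation is uninterrupted.
Adding the contributions, 1 × 2 = 2 from the double-bond unit + 0 from the C(isopropyl)(+) atom = 2.
2 = 4(0) + 2, which satisfies Hückel's 4n+2 rule.

Aromatic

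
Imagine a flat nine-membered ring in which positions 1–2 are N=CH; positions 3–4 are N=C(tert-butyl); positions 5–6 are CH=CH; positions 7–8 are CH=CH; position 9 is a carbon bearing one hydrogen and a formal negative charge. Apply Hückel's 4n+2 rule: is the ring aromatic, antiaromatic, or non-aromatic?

Aromatic

All ring atoms are sp² and supply a p orbital to the ring (the double-bond atoms are sp², each contributing one p electron; each =N– nitrogen is pyridine-type (lone pair in the sp² plane, one electron in the p orbital); the carbanion's lone pair occupies the p orbital); the conjugation is uninterrupted.
Counting π electrons: 4 × 2 = 8 from the double-bond units + 2 from the CH(-) atom = 10.
That gives a 4n+2 count (10, n = 2).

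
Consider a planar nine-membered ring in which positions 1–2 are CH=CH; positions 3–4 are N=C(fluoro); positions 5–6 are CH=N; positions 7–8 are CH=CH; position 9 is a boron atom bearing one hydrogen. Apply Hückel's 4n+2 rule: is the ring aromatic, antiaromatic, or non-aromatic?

All ring atoms are sp² and supply a p orbital to the ring (each doubly-bonded ring atom is sp² with one p-orbital electron; each =N– nitrogen is pyridine-type (lone pair in the sp² plane, one electron in the p orbital); the boron has an empty p orbital); the conjugation is uninterrupted.
π-electron count: 4 × 2 = 8 from the double-bond units + 0 from the BH atom = 8.
8 = 4(2); a planar, fully conjugated 4n system is antiaromatic.

Antiaromatic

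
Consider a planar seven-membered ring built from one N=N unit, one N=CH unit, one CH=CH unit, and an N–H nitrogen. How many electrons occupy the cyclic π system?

The p orbitals form a continuous loop: every atom in a ring double bond is sp² and brings one electron to the p orbital; each sp² =N– keeps its lone pair in-plane and puts one electron into the π system; the pyrrole-type nitrogen donates its lone pair from the p orbital. The ring is fully conjugated.
Tallying contributions gives 3 × 2 = 6 from the double-bond units + 2 from the NH atom = 8.

8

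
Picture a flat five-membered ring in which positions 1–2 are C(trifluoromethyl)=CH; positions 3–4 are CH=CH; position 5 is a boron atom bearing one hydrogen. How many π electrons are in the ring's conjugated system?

4

Every ring atom contributes a p orbital perpendicular to the ring (each doubly-bonded ring atom is sp² with one p-orbital electron; the boron has an empty p orbital), so the π system is cyclic and fully conjugated.
Counting π electrons: 2 × 2 = 4 from the double-bond units + 0 from the BH atom = 4.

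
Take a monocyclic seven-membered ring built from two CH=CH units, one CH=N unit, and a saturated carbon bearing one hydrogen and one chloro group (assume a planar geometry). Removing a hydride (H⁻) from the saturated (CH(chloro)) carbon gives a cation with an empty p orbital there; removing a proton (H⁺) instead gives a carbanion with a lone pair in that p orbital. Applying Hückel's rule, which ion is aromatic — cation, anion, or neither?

The cation

In either ion the ring is fully conjugated: every atom, including the new sp² carbon, supplies a p orbital.
Cation: 3 × 2 + 0 = 6 π electrons → 4(1)+2, aromatic.
Anion: 3 × 2 + 2 = 8 π electrons → 4(2), antiaromatic.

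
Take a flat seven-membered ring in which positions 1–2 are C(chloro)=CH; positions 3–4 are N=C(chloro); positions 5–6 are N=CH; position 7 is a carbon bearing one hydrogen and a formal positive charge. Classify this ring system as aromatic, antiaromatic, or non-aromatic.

Aromatic

The p orbitals form a continuous loop: the double-bond atoms are sp², each contributing one p electron; each sp² =N– keeps its lone pair in-plane and puts one electron into the π system; the carbocation has an empty p orbital. The ring is fully conjugated.
Adding the contributions, 3 × 2 = 6 from the double-bond units + 0 from the CH(+) atom = 6.
Since 6 = 4·1 + 2, the ring meets the 4n+2 criterion.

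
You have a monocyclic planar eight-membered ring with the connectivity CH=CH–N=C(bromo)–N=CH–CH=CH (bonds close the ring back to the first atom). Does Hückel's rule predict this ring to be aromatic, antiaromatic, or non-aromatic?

Check conjugation: every atom in a ring double bond is sp² and brings one electron to the p orbital; each sp² =N– keeps its lone pair in-plane and puts one electron into the π system — every position has a p orbital, so the cyclic π system is continuous.
π-electron count: 4 × 2 = 8 from the 4 double-bond units.
8 is a 4n count (n = 2), so the planar conjugated ring is antiaromatic.

Antiaromatic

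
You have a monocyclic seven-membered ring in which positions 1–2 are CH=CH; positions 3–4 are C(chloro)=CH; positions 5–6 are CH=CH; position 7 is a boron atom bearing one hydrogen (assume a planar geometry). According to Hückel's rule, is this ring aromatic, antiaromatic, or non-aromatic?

Every ring atom contributes a p orbital perpendicular to the ring (each doubly-bonded ring atom is sp² with one p-orbital electron; the boron has an empty p orbital), so the π system is cyclic and fully conjugated.
π-electron count: 3 × 2 = 6 from the double-bond units + 0 from the BH atom = 6.
6 = 4(1) + 2, which satisfies Hückel's 4n+2 rule.

Aromatic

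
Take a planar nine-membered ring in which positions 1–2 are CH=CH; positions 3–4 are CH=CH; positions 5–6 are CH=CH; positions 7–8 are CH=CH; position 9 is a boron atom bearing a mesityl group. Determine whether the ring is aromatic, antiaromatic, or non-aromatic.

The p orbitals form a continuous loop: every atom in a ring double bond is sp² and brings one electron to the p orbital; the boron has an empty p orbital. The ring is fully conjugated.
Adding the contributions, 4 × 2 = 8 from the double-bond units + 0 from the B(mesityl) atom = 8.
A 4n π count (8, n = 2) in a planar conjugated ring means antiaromatic.

Antiaromatic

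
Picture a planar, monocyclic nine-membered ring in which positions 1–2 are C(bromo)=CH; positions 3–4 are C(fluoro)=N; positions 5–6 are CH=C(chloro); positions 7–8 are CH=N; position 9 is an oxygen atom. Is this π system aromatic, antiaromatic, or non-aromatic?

The p orbitals form a continuous loop: every atom in a ring double bond is sp² and brings one electron to the p orbital; the doubly-bonded nitrogens are pyridine-type — their lone pairs lie in the ring plane, leaving one electron in the p orbital; the oxygen donates one lone pair from its p orbital. The ring is fully conjugated.
Adding the contributions, 4 × 2 = 8 from the double-bond units + 2 from the O atom = 10.
Since 10 = 4·2 + 2, the ring meets the 4n+2 criterion.

Aromatic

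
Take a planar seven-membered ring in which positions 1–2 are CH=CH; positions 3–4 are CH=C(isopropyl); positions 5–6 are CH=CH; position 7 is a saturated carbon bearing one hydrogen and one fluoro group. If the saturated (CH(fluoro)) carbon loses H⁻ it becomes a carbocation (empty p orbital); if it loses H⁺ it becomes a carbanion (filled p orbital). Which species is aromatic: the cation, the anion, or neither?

The cation

In both ions every ring atom is sp² and contributes a p orbital, so both rings are fully conjugated.
Cation: 3 × 2 + 0 = 6 π electrons → 4(1)+2, aromatic.
Anion: 3 × 2 + 2 = 8 π electrons → 4(2), antiaromatic.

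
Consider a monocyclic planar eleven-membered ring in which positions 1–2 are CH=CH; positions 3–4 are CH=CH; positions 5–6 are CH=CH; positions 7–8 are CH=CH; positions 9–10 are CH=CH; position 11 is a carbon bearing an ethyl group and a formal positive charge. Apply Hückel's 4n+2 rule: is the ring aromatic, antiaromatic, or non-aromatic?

All ring atoms are sp² and supply a p orbital to the ring (every atom in a ring double bond is sp² and brings one electron to the p orbital; the carbocation has an empty p orbital); the conjugation is uninterrupted.
Adding the contributions, 5 × 2 = 10 from the double-bond units + 0 from the C(ethyl)(+) atom = 10.
10 = 4(2) + 2, which satisfies Hückel's 4n+2 rule.

Aromatic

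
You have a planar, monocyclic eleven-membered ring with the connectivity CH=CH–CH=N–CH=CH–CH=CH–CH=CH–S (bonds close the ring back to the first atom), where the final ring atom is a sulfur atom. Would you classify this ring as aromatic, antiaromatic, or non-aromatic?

The p orbitals form a continuous loop: each doubly-bonded ring atom is sp² with one p-orbital electron; each =N– nitrogen is pyridine-type (lone pair in the sp² plane, one electron in the p orbital); the sulfur donates one lone pair from its p orbital. The ring is fully conjugated.
Counting π electrons: 5 × 2 = 10 from the double-bond units + 2 from the S atom = 12.
A 4n π count (12, n = 3) in a planar conjugated ring means antiaromatic.

Antiaromatic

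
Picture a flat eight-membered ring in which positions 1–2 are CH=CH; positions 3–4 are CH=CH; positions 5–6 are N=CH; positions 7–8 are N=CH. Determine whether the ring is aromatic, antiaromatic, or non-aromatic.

The p orbitals form a continuous loop: the double-bond atoms are sp², each contributing one p electron; each sp² =N– keeps its lone pair in-plane and puts one electron into the π system. The ring is fully conjugated.
Adding the contributions, 4 × 2 = 8 from the 4 double-bond units.
8 = 4(2); a planar, fully conjugated 4n system is antiaromatic.

Antiaromatic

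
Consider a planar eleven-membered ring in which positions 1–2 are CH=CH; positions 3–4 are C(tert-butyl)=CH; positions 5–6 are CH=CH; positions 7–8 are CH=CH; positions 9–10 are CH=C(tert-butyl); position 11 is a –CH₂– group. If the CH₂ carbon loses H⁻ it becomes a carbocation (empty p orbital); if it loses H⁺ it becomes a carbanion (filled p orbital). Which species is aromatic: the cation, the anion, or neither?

The cation

In both ions every ring atom is sp² and contributes a p orbital, so both rings are fully conjugated.
Cation: 5 × 2 + 0 = 10 π electrons → 4(2)+2, aromatic.
Anion: 5 × 2 + 2 = 12 π electrons → 4(3), antiaromatic.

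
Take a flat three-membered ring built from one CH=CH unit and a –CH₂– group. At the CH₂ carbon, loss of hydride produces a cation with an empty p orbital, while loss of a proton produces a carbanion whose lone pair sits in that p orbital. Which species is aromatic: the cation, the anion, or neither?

The cation

Once that carbon is sp², every ring atom has a p orbital and both ions are fully conjugated.
Cation: 1 × 2 + 0 = 2 π electrons → 4(0)+2, aromatic.
Anion: 1 × 2 + 2 = 4 π electrons → 4(1), antiaromatic.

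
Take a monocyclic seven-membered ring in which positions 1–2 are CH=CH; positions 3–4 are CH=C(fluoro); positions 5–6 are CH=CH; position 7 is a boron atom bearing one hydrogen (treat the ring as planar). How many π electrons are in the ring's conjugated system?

6

All ring atoms are sp² and supply a p orbital to the ring (each doubly-bonded ring atom is sp² with one p-orbital electron; the boron has an empty p orbital); the conjugation is uninterrupted.
Tallying contributions gives 3 × 2 = 6 from the double-bond units + 0 from the BH atom = 6.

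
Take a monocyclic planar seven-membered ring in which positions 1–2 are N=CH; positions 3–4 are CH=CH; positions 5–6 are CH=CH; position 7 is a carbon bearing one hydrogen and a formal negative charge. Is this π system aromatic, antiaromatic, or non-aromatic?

Antiaromatic

All ring atoms are sp² and supply a p orbital to the ring (every atom in a ring double bond is sp² and brings one electron to the p orbital; each sp² =N– keeps its lone pair in-plane and puts one electron into the π system; the carbanion's lone pair occupies the p orbital); the conjugation is uninterrupted.
Adding the contributions, 3 × 2 = 6 from the double-bond units + 2 from the CH(-) atom = 8.
8 is a 4n count (n = 2), so the planar conjugated ring is antiaromatic.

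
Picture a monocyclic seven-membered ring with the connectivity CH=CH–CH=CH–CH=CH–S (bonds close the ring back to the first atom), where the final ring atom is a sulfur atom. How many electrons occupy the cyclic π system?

8

Check conjugation: each doubly-bonded ring atom is sp² with one p-orbital electron; the sulfur donates one lone pair from its p orbital — every position has a p orbital, so the cyclic π system is continuous.
Adding the contributions, 3 × 2 = 6 from the double-bond units + 2 from the S atom = 8.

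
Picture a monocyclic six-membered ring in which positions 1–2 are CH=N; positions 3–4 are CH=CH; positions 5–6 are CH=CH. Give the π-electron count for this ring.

The p orbitals form a continuous loop: each doubly-bonded ring atom is sp² with one p-orbital electron; each =N– nitrogen is pyridine-type (lone pair in the sp² plane, one electron in the p orbital). The ring is fully conjugated.
Adding the contributions, 3 × 2 = 6 from the 3 double-bond units.

6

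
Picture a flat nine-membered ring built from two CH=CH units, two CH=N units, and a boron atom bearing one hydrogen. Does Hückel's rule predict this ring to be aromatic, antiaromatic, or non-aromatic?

Check conjugation: the double-bond atoms are sp², each contributing one p electron; the doubly-bonded nitrogens are pyridine-type — their lone pairs lie in the ring plane, leaving one electron in the p orbital; the boron has an empty p orbital — every position has a p orbital, so the cyclic π system is continuous.
π-electron count: 4 × 2 = 8 from the double-bond units + 0 from the BH atom = 8.
With 8 = 4·2 π electrons, Hückel's rule classifies the planar ring as antiaromatic.

Antiaromatic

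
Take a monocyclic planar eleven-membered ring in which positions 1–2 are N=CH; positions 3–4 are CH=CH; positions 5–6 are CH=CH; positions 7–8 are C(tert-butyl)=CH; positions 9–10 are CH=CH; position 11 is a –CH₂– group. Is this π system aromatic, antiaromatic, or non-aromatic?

Non-aromatic

Because the tetrahedral CH₂ carbon is sp³ and has no p orbital in the ring π system at the CH2 position, the π system cannot extend all the way around the ring.
A ring that is not fully conjugated cannot be aromatic or antiaromatic regardless of its π-electron count.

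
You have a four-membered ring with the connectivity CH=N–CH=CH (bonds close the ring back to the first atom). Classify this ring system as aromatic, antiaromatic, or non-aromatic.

Antiaromatic

The p orbitals form a continuous loop: each doubly-bonded ring atom is sp² with one p-orbital electron; each sp² =N– keeps its lone pair in-plane and puts one electron into the π system. The ring is fully conjugated.
Counting π electrons: 2 × 2 = 4 from the 2 double-bond units.
4 = 4(1); a planar, fully conjugated 4n system is antiaromatic.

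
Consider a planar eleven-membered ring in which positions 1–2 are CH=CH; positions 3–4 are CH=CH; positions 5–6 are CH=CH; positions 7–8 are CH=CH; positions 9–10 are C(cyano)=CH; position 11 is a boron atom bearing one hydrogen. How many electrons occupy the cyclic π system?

All ring atoms are sp² and supply a p orbital to the ring (each doubly-bonded ring atom is sp² with one p-orbital electron; the boron has an empty p orbital); the conjugation is uninterrupted.
Adding the contributions, 5 × 2 = 10 from the double-bond units + 0 from the BH atom = 10.

10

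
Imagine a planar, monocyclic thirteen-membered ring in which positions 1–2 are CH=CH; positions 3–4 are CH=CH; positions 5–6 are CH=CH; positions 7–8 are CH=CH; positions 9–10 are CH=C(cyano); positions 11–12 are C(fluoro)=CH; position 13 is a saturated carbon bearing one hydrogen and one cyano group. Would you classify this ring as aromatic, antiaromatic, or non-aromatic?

The CH(cyano) carbon is saturated: that saturated carbon is sp³ and has no p orbital in the ring π system. Conjugation is not continuous around the ring.
Without a continuous loop of overlapping p orbitals the Hückel electron count never comes into play.

Non-aromatic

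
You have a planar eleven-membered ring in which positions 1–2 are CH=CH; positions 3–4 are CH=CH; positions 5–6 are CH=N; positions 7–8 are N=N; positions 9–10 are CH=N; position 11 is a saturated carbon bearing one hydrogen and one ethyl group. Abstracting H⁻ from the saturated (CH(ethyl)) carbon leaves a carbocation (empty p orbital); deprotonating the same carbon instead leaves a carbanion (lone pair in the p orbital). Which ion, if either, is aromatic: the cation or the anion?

The cation

In both ions every ring atom is sp² and contributes a p orbital, so both rings are fully conjugated.
Cation: 5 × 2 + 0 = 10 π electrons → 4(2)+2, aromatic.
Anion: 5 × 2 + 2 = 12 π electrons → 4(3), antiaromatic.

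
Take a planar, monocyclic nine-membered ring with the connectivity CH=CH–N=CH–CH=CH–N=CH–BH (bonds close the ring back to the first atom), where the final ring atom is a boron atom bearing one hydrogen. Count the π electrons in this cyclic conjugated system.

8

The p orbitals form a continuous loop: the double-bond atoms are sp², each contributing one p electron; each =N– nitrogen is pyridine-type (lone pair in the sp² plane, one electron in the p orbital); the boron has an empty p orbital. The ring is fully conjugated.
Tallying contributions gives 4 × 2 = 8 from the double-bond units + 0 from the BH atom = 8.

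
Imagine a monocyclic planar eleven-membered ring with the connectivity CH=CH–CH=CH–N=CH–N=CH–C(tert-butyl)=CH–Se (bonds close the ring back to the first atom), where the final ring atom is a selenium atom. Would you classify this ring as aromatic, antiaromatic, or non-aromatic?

Antiaromatic

Check conjugation: every atom in a ring double bond is sp² and brings one electron to the p orbital; each =N– nitrogen is pyridine-type (lone pair in the sp² plane, one electron in the p orbital); the selenium donates one lone pair from its p orbital — every position has a p orbital, so the cyclic π system is continuous.
π-electron count: 5 × 2 = 10 from the double-bond units + 2 from the Se atom = 12.
12 = 4(3); a planar, fully conjugated 4n system is antiaromatic.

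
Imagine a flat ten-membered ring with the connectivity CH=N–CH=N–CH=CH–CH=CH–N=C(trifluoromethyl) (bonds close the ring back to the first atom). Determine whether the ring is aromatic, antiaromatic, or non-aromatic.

Aromatic

Every ring atom contributes a p orbital perpendicular to the ring (the double-bond atoms are sp², each contributing one p electron; each =N– nitrogen is pyridine-type (lone pair in the sp² plane, one electron in the p orbital)), so the π system is cyclic and fully conjugated.
π-electron count: 5 × 2 = 10 from the 5 double-bond units.
Since 10 = 4·2 + 2, the ring meets the 4n+2 criterion.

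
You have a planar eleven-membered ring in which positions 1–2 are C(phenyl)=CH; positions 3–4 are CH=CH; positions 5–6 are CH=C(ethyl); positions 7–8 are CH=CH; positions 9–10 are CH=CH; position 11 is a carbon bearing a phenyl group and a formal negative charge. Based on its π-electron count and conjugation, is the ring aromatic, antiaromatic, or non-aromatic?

Antiaromatic

All ring atoms are sp² and supply a p orbital to the ring (the double-bond atoms are sp², each contributing one p electron; the carbanion's lone pair occupies the p orbital); the conjugation is uninterrupted.
Adding the contributions, 5 × 2 = 10 from the double-bond units + 2 from the C(phenyl)(-) atom = 12.
A 4n π count (12, n = 3) in a planar conjugated ring means antiaromatic.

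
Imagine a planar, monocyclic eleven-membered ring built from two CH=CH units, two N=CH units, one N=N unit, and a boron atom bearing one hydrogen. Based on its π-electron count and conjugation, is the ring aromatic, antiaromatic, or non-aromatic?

Every ring atom contributes a p orbital perpendicular to the ring (each doubly-bonded ring atom is sp² with one p-orbital electron; the doubly-bonded nitrogens are pyridine-type — their lone pairs lie in the ring plane, leaving one electron in the p orbital; the boron has an empty p orbital), so the π system is cyclic and fully conjugated.
Tallying contributions gives 5 × 2 = 10 from the double-bond units + 0 from the BH atom = 10.
10 = 4(2) + 2, which satisfies Hückel's 4n+2 rule.

Aromatic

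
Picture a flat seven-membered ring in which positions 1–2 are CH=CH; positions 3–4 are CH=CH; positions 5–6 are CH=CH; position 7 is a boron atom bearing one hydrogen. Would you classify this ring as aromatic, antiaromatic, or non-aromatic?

The p orbitals form a continuous loop: every atom in a ring double bond is sp² and brings one electron to the p orbital; the boron has an empty p orbital. The ring is fully conjugated.
Tallying contributions gives 3 × 2 = 6 from the double-bond units + 0 from the BH atom = 6.
Since 6 = 4·1 + 2, the ring meets the 4n+2 criterion.

Aromatic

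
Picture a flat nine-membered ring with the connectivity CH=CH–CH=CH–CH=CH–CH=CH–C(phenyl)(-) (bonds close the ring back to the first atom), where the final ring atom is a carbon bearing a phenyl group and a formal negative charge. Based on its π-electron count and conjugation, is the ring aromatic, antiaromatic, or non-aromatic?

All ring atoms are sp² and supply a p orbital to the ring (each doubly-bonded ring atom is sp² with one p-orbital electron; the carbanion's lone pair occupies the p orbital); the conjugation is uninterrupted.
Adding the contributions, 4 × 2 = 8 from the double-bond units + 2 from the C(phenyl)(-) atom = 10.
That gives a 4n+2 count (10, n = 2).

Aromatic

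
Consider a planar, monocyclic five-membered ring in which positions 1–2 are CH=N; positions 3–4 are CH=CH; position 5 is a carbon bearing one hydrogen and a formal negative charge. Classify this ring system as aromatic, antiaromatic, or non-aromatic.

The p orbitals form a continuous loop: the double-bond atoms are sp², each contributing one p electron; each sp² =N– keeps its lone pair in-plane and puts one electron into the π system; the carbanion's lone pair occupies the p orbital. The ring is fully conjugated.
Adding the contributions, 2 × 2 = 4 from the double-bond units + 2 from the CH(-) atom = 6.
That gives a 4n+2 count (6, n = 1).

Aromatic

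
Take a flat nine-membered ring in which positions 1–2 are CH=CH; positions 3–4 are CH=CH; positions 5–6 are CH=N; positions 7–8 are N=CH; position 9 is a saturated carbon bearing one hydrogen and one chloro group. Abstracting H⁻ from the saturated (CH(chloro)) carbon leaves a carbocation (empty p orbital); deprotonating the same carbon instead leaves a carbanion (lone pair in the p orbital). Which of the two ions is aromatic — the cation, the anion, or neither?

In either ion the ring is fully conjugated: every atom, including the new sp² carbon, supplies a p orbital.
Cation: 4 × 2 + 0 = 8 π electrons → 4(2), antiaromatic.
Anion: 4 × 2 + 2 = 10 π electrons → 4(2)+2, aromatic.

The anion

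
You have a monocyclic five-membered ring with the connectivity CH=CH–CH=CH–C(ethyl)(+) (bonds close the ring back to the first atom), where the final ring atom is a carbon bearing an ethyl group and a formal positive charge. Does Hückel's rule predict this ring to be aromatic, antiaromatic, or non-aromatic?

The p orbitals form a continuous loop: every atom in a ring double bond is sp² and brings one electron to the p orbital; the carbocation has an empty p orbital. The ring is fully conjugated.
π-electron count: 2 × 2 = 4 from the double-bond units + 0 from the C(ethyl)(+) atom = 4.
With 4 = 4·1 π electrons, Hückel's rule classifies the planar ring as antiaromatic.

Antiaromatic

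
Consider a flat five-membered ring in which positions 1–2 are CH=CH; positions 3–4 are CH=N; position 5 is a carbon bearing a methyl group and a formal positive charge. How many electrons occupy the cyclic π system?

4

The p orbitals form a continuous loop: each doubly-bonded ring atom is sp² with one p-orbital electron; each sp² =N– keeps its lone pair in-plane and puts one electron into the π system; the carbocation has an empty p orbital. The ring is fully conjugated.
Adding the contributions, 2 × 2 = 4 from the double-bond units + 0 from the C(methyl)(+) atom = 4.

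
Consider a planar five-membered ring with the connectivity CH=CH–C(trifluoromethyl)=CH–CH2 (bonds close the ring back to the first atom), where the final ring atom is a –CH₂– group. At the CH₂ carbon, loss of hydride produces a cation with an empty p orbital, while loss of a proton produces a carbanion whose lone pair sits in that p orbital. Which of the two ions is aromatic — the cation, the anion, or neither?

In either ion the ring is fully conjugated: every atom, including the new sp² carbon, supplies a p orbital.
Cation: 2 × 2 + 0 = 4 π electrons → 4(1), antiaromatic.
Anion: 2 × 2 + 2 = 6 π electrons → 4(1)+2, aromatic.

The anion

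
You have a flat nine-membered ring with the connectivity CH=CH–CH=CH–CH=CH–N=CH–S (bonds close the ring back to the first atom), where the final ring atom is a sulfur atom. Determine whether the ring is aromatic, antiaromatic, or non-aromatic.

Check conjugation: the double-bond atoms are sp², each contributing one p electron; each sp² =N– keeps its lone pair in-plane and puts one electron into the π system; the sulfur donates one lone pair from its p orbital — every position has a p orbital, so the cyclic π system is continuous.
Adding the contributions, 4 × 2 = 8 from the double-bond units + 2 from the S atom = 10.
Since 10 = 4·2 + 2, the ring meets the 4n+2 criterion.

Aromatic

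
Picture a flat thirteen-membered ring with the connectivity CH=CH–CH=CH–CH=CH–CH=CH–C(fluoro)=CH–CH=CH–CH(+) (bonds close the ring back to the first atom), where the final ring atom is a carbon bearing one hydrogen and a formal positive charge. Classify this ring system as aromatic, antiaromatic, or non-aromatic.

Antiaromatic

Every ring atom contributes a p orbital perpendicular to the ring (the double-bond atoms are sp², each contributing one p electron; the carbocation has an empty p orbital), so the π system is cyclic and fully conjugated.
Counting π electrons: 6 × 2 = 12 from the double-bond units + 0 from the CH(+) atom = 12.
12 is a 4n count (n = 3), so the planar conjugated ring is antiaromatic.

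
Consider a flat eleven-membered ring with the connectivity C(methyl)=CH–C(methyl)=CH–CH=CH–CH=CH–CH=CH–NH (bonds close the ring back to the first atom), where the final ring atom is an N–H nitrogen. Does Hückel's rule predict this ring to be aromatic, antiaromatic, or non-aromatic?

All ring atoms are sp² and supply a p orbital to the ring (each doubly-bonded ring atom is sp² with one p-orbital electron; the pyrrole-type nitrogen donates its lone pair from the p orbital); the conjugation is uninterrupted.
π-electron count: 5 × 2 = 10 from the double-bond units + 2 from the NH atom = 12.
12 = 4(3); a planar, fully conjugated 4n system is antiaromatic.

Antiaromatic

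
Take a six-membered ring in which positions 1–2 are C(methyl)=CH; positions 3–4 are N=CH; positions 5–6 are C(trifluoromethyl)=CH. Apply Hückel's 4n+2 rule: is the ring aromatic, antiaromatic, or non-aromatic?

Aromatic

Every ring atom contributes a p orbital perpendicular to the ring (every atom in a ring double bond is sp² and brings one electron to the p orbital; each sp² =N– keeps its lone pair in-plane and puts one electron into the π system), so the π system is cyclic and fully conjugated.
Tallying contributions gives 3 × 2 = 6 from the 3 double-bond units.
That gives a 4n+2 count (6, n = 1).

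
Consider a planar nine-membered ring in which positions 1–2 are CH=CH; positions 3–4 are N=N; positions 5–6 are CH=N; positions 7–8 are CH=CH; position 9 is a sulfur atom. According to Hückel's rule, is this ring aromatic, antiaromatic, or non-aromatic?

Check conjugation: every atom in a ring double bond is sp² and brings one electron to the p orbital; each =N– nitrogen is pyridine-type (lone pair in the sp² plane, one electron in the p orbital); the sulfur donates one lone pair from its p orbital — every position has a p orbital, so the cyclic π system is continuous.
π-electron count: 4 × 2 = 8 from the double-bond units + 2 from the S atom = 10.
10 = 4(2) + 2, which satisfies Hückel's 4n+2 rule.

Aromatic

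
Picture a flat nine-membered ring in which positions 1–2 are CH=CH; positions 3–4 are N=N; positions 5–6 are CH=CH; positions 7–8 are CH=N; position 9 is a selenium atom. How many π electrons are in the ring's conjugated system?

10

Check conjugation: every atom in a ring double bond is sp² and brings one electron to the p orbital; the doubly-bonded nitrogens are pyridine-type — their lone pairs lie in the ring plane, leaving one electron in the p orbital; the selenium donates one lone pair from its p orbital — every position has a p orbital, so the cyclic π system is continuous.
Counting π electrons: 4 × 2 = 8 from the double-bond units + 2 from the Se atom = 10.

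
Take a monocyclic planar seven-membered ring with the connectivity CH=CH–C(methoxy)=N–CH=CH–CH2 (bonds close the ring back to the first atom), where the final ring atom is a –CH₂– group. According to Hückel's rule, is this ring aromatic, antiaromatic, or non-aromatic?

Because the tetrahedral CH₂ carbon is sp³ and has no p orbital in the ring π system at the CH2 position, the π system cannot extend all the way around the ring.
Hückel's rule only applies to fully conjugated rings, so this one is simply non-aromatic.

Non-aromatic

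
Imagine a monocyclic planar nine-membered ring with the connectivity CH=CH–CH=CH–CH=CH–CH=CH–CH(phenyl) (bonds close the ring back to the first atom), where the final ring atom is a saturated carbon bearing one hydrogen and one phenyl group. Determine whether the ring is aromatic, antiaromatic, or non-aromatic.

The CH(phenyl) position has four σ bonds — that saturated carbon is sp³ and has no p orbital in the ring π system — so the cyclic conjugation is interrupted.
A ring that is not fully conjugated cannot be aromatic or antiaromatic regardless of its π-electron count.

Non-aromatic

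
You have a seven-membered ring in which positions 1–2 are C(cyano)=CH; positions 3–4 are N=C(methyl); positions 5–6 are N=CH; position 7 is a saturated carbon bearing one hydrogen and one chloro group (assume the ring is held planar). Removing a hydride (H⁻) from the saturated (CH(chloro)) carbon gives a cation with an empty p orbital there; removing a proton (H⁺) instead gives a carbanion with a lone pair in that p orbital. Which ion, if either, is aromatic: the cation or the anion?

The cation

Both ions have a continuous loop of p orbitals — each ring atom is sp².
Cation: 3 × 2 + 0 = 6 π electrons → 4(1)+2, aromatic.
Anion: 3 × 2 + 2 = 8 π electrons → 4(2), antiaromatic.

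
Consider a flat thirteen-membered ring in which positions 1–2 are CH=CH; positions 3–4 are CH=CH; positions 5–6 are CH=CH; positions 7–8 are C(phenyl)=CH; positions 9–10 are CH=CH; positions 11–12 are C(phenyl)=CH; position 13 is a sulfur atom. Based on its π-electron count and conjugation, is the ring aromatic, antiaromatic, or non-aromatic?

All ring atoms are sp² and supply a p orbital to the ring (every atom in a ring double bond is sp² and brings one electron to the p orbital; the sulfur donates one lone pair from its p orbital); the conjugation is uninterrupted.
Adding the contributions, 6 × 2 = 12 from the double-bond units + 2 from the S atom = 14.
Since 14 = 4·3 + 2, the ring meets the 4n+2 criterion.

Aromatic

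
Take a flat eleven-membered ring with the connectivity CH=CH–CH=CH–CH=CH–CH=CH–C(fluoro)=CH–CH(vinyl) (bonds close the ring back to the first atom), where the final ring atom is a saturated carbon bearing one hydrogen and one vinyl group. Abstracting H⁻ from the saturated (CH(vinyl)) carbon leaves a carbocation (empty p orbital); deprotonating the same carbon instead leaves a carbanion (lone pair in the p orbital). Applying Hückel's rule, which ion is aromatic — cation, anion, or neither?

The cation

In both ions every ring atom is sp² and contributes a p orbital, so both rings are fully conjugated.
Cation: 5 × 2 + 0 = 10 π electrons → 4(2)+2, aromatic.
Anion: 5 × 2 + 2 = 12 π electrons → 4(3), antiaromatic.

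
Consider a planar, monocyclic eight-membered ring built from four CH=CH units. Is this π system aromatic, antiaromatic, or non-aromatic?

Antiaromatic

All ring atoms are sp² and supply a p orbital to the ring (every atom in a ring double bond is sp² and brings one electron to the p orbital); the conjugation is uninterrupted.
π-electron count: 4 × 2 = 8 from the 4 double-bond units.
8 = 4(2); a planar, fully conjugated 4n system is antiaromatic.
(This ring is cyclooctatetraene.)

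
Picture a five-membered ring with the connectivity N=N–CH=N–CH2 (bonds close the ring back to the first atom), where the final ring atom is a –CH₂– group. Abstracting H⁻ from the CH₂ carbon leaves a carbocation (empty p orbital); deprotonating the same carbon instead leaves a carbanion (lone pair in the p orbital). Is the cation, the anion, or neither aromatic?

The anion

Both ions have a continuous loop of p orbitals — each ring atom is sp².
Cation: 2 × 2 + 0 = 4 π electrons → 4(1), antiaromatic.
Anion: 2 × 2 + 2 = 6 π electrons → 4(1)+2, aromatic.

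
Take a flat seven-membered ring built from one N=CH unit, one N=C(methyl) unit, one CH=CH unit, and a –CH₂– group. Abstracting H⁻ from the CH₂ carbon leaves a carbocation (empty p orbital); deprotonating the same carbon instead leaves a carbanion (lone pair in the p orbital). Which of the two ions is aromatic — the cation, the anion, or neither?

The cation

Once that carbon is sp², every ring atom has a p orbital and both ions are fully conjugated.
Cation: 3 × 2 + 0 = 6 π electrons → 4(1)+2, aromatic.
Anion: 3 × 2 + 2 = 8 π electrons → 4(2), antiaromatic.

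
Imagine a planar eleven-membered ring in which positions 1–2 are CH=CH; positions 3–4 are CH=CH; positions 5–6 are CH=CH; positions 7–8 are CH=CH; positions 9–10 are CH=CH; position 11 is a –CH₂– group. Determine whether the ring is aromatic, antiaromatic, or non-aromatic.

Because the tetrahedral CH₂ carbon is sp³ and has no p orbital in the ring π system at the CH2 position, the π system cannot extend all the way around the ring.
Broken conjugation rules out both aromaticity and antiaromaticity.

Non-aromatic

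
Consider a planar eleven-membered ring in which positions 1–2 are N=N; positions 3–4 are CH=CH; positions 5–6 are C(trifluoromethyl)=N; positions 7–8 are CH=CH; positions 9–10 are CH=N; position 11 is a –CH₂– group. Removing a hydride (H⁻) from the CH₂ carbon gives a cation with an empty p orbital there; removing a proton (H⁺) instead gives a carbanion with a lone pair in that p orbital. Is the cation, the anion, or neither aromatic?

The cation

Both ions have a continuous loop of p orbitals — each ring atom is sp².
Cation: 5 × 2 + 0 = 10 π electrons → 4(2)+2, aromatic.
Anion: 5 × 2 + 2 = 12 π electrons → 4(3), antiaromatic.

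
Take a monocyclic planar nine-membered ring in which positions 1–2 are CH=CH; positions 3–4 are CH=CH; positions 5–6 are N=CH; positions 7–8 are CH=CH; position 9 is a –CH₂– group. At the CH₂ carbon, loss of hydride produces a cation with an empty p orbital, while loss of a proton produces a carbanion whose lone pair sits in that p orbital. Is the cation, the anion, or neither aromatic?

In either ion the ring is fully conjugated: every atom, including the new sp² carbon, supplies a p orbital.
Cation: 4 × 2 + 0 = 8 π electrons → 4(2), antiaromatic.
Anion: 4 × 2 + 2 = 10 π electrons → 4(2)+2, aromatic.

The anion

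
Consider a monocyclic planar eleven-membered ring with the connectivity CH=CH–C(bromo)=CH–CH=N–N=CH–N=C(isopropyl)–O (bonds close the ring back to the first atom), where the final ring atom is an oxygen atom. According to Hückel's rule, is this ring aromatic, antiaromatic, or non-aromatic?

All ring atoms are sp² and supply a p orbital to the ring (every atom in a ring double bond is sp² and brings one electron to the p orbital; each =N– nitrogen is pyridine-type (lone pair in the sp² plane, one electron in the p orbital); the oxygen donates one lone pair from its p orbital); the conjugation is uninterrupted.
π-electron count: 5 × 2 = 10 from the double-bond units + 2 from the O atom = 12.
With 12 = 4·3 π electrons, Hückel's rule classifies the planar ring as antiaromatic.

Antiaromatic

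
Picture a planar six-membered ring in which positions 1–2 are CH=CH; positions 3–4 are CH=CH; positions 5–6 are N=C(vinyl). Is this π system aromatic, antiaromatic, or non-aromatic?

Aromatic

Check conjugation: the double-bond atoms are sp², each contributing one p electron; the doubly-bonded nitrogens are pyridine-type — their lone pairs lie in the ring plane, leaving one electron in the p orbital — every position has a p orbital, so the cyclic π system is continuous.
Counting π electrons: 3 × 2 = 6 from the 3 double-bond units.
That gives a 4n+2 count (6, n = 1).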